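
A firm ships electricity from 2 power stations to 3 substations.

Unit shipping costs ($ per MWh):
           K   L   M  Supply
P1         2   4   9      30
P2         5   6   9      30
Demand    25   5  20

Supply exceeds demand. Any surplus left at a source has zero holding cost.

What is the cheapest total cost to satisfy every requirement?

250

One minimum-cost allocation:
  P1→K: 25 × $2 = $50
  P1→L: 5 × $4 = $20
  P2→M: 20 × $9 = $180
Total = 50 + 20 + 180 = $250.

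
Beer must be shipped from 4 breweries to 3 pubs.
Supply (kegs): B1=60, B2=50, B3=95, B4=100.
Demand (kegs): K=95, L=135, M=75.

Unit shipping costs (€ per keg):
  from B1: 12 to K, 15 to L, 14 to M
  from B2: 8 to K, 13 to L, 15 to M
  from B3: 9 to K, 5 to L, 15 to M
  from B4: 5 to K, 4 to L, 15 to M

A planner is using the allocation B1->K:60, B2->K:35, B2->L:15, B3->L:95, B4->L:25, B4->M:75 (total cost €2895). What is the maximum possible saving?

615

Current plan cost = 60·12 + 35·8 + 15·13 + 95·5 + 25·4 + 75·15 = €2895.
Optimal plan:
  B1–M: 60 kegs
  B2–K: 35 kegs
  B2–M: 15 kegs
  B3–L: 95 kegs
  B4–K: 60 kegs
  B4–L: 40 kegs
Optimal cost = €2280.
Saving = 2895 − 2280 = €615.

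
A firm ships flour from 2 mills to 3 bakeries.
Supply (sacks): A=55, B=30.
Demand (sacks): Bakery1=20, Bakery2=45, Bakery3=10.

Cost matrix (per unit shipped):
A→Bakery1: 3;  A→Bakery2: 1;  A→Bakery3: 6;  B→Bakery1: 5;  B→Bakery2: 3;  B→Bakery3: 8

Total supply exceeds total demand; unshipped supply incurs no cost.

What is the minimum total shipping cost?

205

A cheapest plan:
  A→Bakery1: 20 sacks
  A→Bakery2: 25 sacks
  A→Bakery3: 10 sacks
  B→Bakery2: 20 sacks
Total cost = 205.
(Supply check: A ships 55; B ships 20.)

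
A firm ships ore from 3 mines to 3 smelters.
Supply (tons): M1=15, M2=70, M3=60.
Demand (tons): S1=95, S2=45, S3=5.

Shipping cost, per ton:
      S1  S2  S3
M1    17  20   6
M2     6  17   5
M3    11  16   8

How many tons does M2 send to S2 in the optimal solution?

Optimal shipments:
  M1–S2: 10 × 20 = 200
  M1–S3: 5 × 6 = 30
  M2–S1: 70 × 6 = 420
  M3–S1: 25 × 11 = 275
  M3–S2: 35 × 16 = 560
Total cost = 1485.
The route M2→S2 is not used.

0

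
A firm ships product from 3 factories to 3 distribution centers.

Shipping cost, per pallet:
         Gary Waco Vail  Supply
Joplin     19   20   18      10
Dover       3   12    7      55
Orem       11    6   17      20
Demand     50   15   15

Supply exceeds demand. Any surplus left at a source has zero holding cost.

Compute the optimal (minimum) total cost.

440

Optimal allocation:
  Joplin->Vail: 5 × 18 = 90
  Dover->Gary: 45 × 3 = 135
  Dover->Vail: 10 × 7 = 70
  Orem->Gary: 5 × 11 = 55
  Orem->Waco: 15 × 6 = 90
Total = 90 + 135 + 70 + 55 + 90 = 440.
(Supply check: Joplin ships 5; Dover ships 55; Orem ships 20.)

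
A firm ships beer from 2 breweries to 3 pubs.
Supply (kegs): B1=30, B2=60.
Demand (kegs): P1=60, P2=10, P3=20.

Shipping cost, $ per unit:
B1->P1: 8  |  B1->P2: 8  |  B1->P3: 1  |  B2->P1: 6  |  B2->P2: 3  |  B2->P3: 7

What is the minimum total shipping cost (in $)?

430

One minimum-cost allocation:
  B1 to P1: 10 × $8 = $80
  B1 to P3: 20 × $1 = $20
  B2 to P1: 50 × $6 = $300
  B2 to P2: 10 × $3 = $30
Total = 80 + 20 + 300 + 30 = $430.
(Supply check: B1 ships 30; B2 ships 60.)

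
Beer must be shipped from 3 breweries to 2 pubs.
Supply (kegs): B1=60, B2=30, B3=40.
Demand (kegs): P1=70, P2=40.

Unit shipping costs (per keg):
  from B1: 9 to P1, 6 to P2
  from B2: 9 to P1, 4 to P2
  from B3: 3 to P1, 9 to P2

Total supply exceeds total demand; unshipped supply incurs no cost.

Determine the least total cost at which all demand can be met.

A cheapest plan:
  B1→P1: 30 × 9 = 270
  B1→P2: 10 × 6 = 60
  B2→P2: 30 × 4 = 120
  B3→P1: 40 × 3 = 120
Total = 270 + 60 + 120 + 120 = 570.
(Supply check: B1 ships 40; B2 ships 30; B3 ships 40.)

570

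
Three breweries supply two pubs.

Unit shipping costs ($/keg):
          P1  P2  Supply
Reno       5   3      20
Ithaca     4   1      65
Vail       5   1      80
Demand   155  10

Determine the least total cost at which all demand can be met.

One minimum-cost allocation:
  Reno to P1: 20 × $5 = $100
  Ithaca to P1: 65 × $4 = $260
  Vail to P1: 70 × $5 = $350
  Vail to P2: 10 × $1 = $10
Total = 100 + 260 + 350 + 10 = $720.
(Supply check: Reno ships 20; Ithaca ships 65; Vail ships 80.)

720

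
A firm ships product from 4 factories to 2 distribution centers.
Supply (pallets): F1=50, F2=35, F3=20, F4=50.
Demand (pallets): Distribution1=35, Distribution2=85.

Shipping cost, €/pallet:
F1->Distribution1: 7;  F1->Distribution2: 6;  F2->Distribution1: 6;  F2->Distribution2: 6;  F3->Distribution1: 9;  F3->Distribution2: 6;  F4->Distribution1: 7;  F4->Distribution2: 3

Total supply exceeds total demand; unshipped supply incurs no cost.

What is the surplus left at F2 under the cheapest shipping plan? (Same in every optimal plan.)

Minimum-cost shipments:
  F1–Distribution2: 35 × €6 = €210
  F2–Distribution1: 35 × €6 = €210
  F4–Distribution2: 50 × €3 = €150
Total cost = €570.
F2 ships 35 of its 35, leaving 0.

0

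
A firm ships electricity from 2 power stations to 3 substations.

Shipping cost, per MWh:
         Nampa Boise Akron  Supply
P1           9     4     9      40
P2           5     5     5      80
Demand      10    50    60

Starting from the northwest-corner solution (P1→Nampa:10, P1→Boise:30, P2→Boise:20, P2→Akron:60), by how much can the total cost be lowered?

50

Current plan cost = 10·9 + 30·4 + 20·5 + 60·5 = 610.
Optimal plan:
  P1->Boise: 40 × 4 = 160
  P2->Nampa: 10 × 5 = 50
  P2->Boise: 10 × 5 = 50
  P2->Akron: 60 × 5 = 300
Optimal cost = 560.
Saving = 610 − 560 = 50.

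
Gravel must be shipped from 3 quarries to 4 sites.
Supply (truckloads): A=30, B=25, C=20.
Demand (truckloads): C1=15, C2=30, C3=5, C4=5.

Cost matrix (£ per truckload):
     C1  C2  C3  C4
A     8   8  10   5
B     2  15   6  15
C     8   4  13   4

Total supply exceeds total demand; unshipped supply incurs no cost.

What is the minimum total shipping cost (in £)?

245

A cheapest plan:
  A to C2: 10 × £8 = £80
  A to C4: 5 × £5 = £25
  B to C1: 15 × £2 = £30
  B to C3: 5 × £6 = £30
  C to C2: 20 × £4 = £80
Total = 80 + 25 + 30 + 30 + 80 = £245.
(Supply check: A ships 15; B ships 20; C ships 20.)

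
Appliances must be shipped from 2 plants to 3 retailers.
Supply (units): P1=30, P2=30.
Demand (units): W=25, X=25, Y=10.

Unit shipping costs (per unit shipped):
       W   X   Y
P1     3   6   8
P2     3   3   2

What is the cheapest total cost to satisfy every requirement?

An optimal shipping plan:
  P1→W: 25 units
  P1→X: 5 units
  P2→X: 20 units
  P2→Y: 10 units
Total cost = 185.

185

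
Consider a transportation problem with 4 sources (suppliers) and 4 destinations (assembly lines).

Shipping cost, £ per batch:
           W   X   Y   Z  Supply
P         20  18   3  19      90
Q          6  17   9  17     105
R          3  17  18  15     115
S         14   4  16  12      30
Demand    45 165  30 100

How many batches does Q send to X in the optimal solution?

Optimal shipments:
  P->X: 60 batches
  P->Y: 30 batches
  Q->X: 75 batches
  Q->Z: 30 batches
  R->W: 45 batches
  R->Z: 70 batches
  S->X: 30 batches
Total cost = £4260.
So Q→X carries 75 batches.

75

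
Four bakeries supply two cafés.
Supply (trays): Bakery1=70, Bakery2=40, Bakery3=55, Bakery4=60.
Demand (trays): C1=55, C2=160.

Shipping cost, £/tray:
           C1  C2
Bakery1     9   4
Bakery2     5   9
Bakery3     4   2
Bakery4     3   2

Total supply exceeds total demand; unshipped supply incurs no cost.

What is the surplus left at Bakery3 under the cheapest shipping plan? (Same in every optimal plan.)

0

Minimum-cost shipments:
  Bakery1–C2: 60 × £4 = £240
  Bakery2–C1: 40 × £5 = £200
  Bakery3–C2: 55 × £2 = £110
  Bakery4–C1: 15 × £3 = £45
  Bakery4–C2: 45 × £2 = £90
Total cost = £685.
Bakery3 ships 55 of its 55, leaving 0.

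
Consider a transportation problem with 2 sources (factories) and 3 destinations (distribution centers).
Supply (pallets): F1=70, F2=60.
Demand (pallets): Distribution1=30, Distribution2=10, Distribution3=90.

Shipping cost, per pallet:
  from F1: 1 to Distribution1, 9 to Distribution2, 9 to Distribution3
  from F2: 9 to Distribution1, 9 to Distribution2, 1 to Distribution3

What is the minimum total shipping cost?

A cheapest plan:
  F1–Distribution1: 30 pallets
  F1–Distribution2: 10 pallets
  F1–Distribution3: 30 pallets
  F2–Distribution3: 60 pallets
Total cost = 450.
(Supply check: F1 ships 70; F2 ships 60.)

450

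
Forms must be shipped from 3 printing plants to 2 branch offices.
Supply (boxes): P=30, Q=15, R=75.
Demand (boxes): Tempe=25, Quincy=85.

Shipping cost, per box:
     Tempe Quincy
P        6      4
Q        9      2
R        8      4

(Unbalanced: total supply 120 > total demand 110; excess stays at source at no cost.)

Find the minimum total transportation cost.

One minimum-cost allocation:
  P–Tempe: 25 boxes
  P–Quincy: 5 boxes
  Q–Quincy: 15 boxes
  R–Quincy: 65 boxes
Total cost = 460.

460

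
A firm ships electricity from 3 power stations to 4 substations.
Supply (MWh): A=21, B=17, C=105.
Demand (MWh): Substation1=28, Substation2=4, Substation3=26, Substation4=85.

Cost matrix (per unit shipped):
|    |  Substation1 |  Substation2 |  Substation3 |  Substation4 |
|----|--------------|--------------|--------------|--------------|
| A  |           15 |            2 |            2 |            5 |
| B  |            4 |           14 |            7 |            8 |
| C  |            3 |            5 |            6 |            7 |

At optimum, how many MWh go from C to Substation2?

4

The minimum-cost plan:
  A–Substation3: 21 × 2 = 42
  B–Substation4: 17 × 8 = 136
  C–Substation1: 28 × 3 = 84
  C–Substation2: 4 × 5 = 20
  C–Substation3: 5 × 6 = 30
  C–Substation4: 68 × 7 = 476
Total cost = 788.
So C→Substation2 carries 4 MWh.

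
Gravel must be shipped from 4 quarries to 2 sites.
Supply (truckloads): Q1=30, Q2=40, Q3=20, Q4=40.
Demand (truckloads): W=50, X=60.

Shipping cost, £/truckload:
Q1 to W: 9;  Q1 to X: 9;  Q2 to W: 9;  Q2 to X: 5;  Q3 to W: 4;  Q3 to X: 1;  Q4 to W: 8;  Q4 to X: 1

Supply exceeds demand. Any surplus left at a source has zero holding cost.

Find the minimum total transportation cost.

490

An optimal shipping plan:
  Q1->W: 10 × £9 = £90
  Q2->W: 20 × £9 = £180
  Q2->X: 20 × £5 = £100
  Q3->W: 20 × £4 = £80
  Q4->X: 40 × £1 = £40
Total = 90 + 180 + 100 + 80 + 40 = £490.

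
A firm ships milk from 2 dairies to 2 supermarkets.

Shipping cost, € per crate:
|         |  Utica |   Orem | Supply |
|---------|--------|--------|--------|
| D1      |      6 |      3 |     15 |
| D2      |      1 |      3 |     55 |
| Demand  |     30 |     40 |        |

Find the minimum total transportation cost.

150

One minimum-cost allocation:
  D1 to Orem: 15 × €3 = €45
  D2 to Utica: 30 × €1 = €30
  D2 to Orem: 25 × €3 = €75
Total = 45 + 30 + 75 = €150.
(Supply check: D1 ships 15; D2 ships 55.)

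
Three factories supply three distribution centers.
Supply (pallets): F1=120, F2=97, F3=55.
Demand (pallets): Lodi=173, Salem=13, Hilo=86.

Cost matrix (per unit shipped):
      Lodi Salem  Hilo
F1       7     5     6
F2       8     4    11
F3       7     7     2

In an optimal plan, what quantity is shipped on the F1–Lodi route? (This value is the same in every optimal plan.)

89

The minimum-cost plan:
  F1 to Lodi: 89 × 7 = 623
  F1 to Hilo: 31 × 6 = 186
  F2 to Lodi: 84 × 8 = 672
  F2 to Salem: 13 × 4 = 52
  F3 to Hilo: 55 × 2 = 110
Total cost = 1643.
So F1→Lodi carries 89 pallets.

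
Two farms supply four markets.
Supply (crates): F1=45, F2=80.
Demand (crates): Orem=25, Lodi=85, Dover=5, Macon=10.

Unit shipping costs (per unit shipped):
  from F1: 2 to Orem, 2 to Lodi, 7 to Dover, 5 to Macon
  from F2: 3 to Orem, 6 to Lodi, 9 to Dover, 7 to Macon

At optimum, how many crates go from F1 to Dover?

0

Optimal shipments:
  F1 to Lodi: 45 × 2 = 90
  F2 to Orem: 25 × 3 = 75
  F2 to Lodi: 40 × 6 = 240
  F2 to Dover: 5 × 9 = 45
  F2 to Macon: 10 × 7 = 70
Total cost = 520.
The route F1→Dover is not used.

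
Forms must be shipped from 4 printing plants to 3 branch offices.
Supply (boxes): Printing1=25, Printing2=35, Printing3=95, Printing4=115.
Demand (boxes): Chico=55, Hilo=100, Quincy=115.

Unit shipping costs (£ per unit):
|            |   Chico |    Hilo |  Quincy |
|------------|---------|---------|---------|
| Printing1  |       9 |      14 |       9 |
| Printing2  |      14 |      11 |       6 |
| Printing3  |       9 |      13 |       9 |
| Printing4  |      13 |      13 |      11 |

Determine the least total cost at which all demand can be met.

2755

One minimum-cost allocation:
  Printing1–Quincy: 25 boxes
  Printing2–Quincy: 35 boxes
  Printing3–Chico: 55 boxes
  Printing3–Quincy: 40 boxes
  Printing4–Hilo: 100 boxes
  Printing4–Quincy: 15 boxes
Total cost = £2755.
(Supply check: Printing1 ships 25; Printing2 ships 35; Printing3 ships 95; Printing4 ships 115.)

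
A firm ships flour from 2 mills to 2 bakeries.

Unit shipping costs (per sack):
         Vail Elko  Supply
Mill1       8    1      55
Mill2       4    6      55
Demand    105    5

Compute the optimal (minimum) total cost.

An optimal shipping plan:
  Mill1→Vail: 50 × 8 = 400
  Mill1→Elko: 5 × 1 = 5
  Mill2→Vail: 55 × 4 = 220
Total = 400 + 5 + 220 = 625.
(Supply check: Mill1 ships 55; Mill2 ships 55.)

625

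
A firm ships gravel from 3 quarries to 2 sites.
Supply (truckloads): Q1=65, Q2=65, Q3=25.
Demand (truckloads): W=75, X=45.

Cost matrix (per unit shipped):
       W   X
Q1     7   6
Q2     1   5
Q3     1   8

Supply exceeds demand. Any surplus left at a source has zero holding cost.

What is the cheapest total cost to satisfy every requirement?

An optimal shipping plan:
  Q1→X: 30 × 6 = 180
  Q2→W: 50 × 1 = 50
  Q2→X: 15 × 5 = 75
  Q3→W: 25 × 1 = 25
Total = 180 + 50 + 75 + 25 = 330.
(Supply check: Q1 ships 30; Q2 ships 65; Q3 ships 25.)

330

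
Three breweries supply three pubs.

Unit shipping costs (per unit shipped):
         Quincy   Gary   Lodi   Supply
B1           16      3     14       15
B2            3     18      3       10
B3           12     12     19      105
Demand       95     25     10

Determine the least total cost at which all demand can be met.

1335

Optimal allocation:
  B1→Gary: 15 × 3 = 45
  B2→Lodi: 10 × 3 = 30
  B3→Quincy: 95 × 12 = 1140
  B3→Gary: 10 × 12 = 120
Total = 45 + 30 + 1140 + 120 = 1335.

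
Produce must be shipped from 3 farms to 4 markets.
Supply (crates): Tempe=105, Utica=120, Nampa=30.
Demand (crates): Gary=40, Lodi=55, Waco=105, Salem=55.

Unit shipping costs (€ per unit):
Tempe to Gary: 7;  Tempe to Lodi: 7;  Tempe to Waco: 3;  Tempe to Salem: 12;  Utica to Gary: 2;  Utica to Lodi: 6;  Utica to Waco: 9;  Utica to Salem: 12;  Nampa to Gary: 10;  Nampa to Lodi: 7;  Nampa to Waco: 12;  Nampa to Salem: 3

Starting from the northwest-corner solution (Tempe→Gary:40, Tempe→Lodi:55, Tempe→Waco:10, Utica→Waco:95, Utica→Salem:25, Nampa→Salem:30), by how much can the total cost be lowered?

825

Current plan cost = 40·7 + 55·7 + 10·3 + 95·9 + 25·12 + 30·3 = €1940.
Optimal plan:
  Tempe→Waco: 105 × €3 = €315
  Utica→Gary: 40 × €2 = €80
  Utica→Lodi: 55 × €6 = €330
  Utica→Salem: 25 × €12 = €300
  Nampa→Salem: 30 × €3 = €90
Optimal cost = €1115.
Saving = 1940 − 1115 = €825.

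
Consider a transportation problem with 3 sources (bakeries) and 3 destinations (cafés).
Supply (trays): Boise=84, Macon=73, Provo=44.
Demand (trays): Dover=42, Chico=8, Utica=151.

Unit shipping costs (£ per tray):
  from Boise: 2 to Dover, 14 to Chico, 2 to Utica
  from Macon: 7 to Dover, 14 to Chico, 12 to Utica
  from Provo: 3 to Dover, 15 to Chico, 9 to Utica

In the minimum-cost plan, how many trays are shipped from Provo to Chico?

0

The minimum-cost plan:
  Boise->Utica: 84 trays
  Macon->Chico: 8 trays
  Macon->Utica: 65 trays
  Provo->Dover: 42 trays
  Provo->Utica: 2 trays
Total cost = £1204.
The route Provo→Chico is not used.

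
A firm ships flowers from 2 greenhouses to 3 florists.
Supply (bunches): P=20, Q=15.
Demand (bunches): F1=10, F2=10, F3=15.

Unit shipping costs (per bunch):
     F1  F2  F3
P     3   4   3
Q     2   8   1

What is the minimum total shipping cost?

Optimal allocation:
  P→F1: 10 × 3 = 30
  P→F2: 10 × 4 = 40
  Q→F3: 15 × 1 = 15
Total = 30 + 40 + 15 = 85.
(Supply check: P ships 20; Q ships 15.)

85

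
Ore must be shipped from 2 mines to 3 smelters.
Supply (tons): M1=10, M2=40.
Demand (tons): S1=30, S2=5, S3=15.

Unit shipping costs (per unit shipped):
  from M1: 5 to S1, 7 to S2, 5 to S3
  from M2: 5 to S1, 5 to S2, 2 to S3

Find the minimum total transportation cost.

One minimum-cost allocation:
  M1->S1: 10 tons
  M2->S1: 20 tons
  M2->S2: 5 tons
  M2->S3: 15 tons
Total cost = 205.
(Supply check: M1 ships 10; M2 ships 40.)

205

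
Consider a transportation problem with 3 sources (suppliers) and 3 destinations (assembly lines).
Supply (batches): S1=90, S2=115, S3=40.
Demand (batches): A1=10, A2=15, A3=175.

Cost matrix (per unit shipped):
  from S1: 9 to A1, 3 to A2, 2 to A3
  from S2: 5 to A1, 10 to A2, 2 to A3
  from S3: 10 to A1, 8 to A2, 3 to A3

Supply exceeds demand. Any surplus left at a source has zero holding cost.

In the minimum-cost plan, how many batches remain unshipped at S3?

40

Minimum-cost shipments:
  S1→A2: 15 × 3 = 45
  S1→A3: 70 × 2 = 140
  S2→A1: 10 × 5 = 50
  S2→A3: 105 × 2 = 210
Total cost = 445.
S3 ships 0 of its 40, leaving 40.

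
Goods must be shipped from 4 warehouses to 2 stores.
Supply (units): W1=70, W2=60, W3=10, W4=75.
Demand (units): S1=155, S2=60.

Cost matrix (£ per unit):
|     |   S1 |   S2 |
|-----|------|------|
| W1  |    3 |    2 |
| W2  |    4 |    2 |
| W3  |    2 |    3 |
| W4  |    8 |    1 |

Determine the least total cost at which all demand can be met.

A cheapest plan:
  W1→S1: 70 × £3 = £210
  W2→S1: 60 × £4 = £240
  W3→S1: 10 × £2 = £20
  W4→S1: 15 × £8 = £120
  W4→S2: 60 × £1 = £60
Total = 210 + 240 + 20 + 120 + 60 = £650.

650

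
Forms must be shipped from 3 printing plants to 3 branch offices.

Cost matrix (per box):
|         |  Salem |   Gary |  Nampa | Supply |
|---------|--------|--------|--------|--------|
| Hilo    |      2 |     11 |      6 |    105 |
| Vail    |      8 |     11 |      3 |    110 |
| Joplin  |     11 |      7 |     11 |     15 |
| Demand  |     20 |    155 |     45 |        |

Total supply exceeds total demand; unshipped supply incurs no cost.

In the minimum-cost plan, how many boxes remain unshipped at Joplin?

0

An optimal plan:
  Hilo–Salem: 20 boxes
  Hilo–Gary: 85 boxes
  Vail–Gary: 55 boxes
  Vail–Nampa: 45 boxes
  Joplin–Gary: 15 boxes
Total cost = 1820.
Joplin ships 15 of its 15, leaving 0.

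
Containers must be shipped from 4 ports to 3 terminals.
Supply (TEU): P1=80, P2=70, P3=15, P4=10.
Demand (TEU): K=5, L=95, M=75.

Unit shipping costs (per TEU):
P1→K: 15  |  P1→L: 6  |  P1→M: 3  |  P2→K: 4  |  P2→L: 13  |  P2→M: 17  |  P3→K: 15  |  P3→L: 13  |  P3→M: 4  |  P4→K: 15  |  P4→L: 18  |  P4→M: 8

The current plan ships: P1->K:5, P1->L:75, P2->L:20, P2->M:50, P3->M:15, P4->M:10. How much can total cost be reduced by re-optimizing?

Current plan cost = 5·15 + 75·6 + 20·13 + 50·17 + 15·4 + 10·8 = 1775.
Optimal plan:
  P1 to L: 30 × 6 = 180
  P1 to M: 50 × 3 = 150
  P2 to K: 5 × 4 = 20
  P2 to L: 65 × 13 = 845
  P3 to M: 15 × 4 = 60
  P4 to M: 10 × 8 = 80
Optimal cost = 1335.
Saving = 1775 − 1335 = 440.

440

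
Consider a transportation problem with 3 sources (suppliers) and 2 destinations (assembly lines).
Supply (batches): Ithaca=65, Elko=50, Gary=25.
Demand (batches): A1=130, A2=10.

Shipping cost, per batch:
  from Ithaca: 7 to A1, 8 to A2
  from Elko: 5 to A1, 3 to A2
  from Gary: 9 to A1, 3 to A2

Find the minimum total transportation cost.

870

A cheapest plan:
  Ithaca->A1: 65 × 7 = 455
  Elko->A1: 50 × 5 = 250
  Gary->A1: 15 × 9 = 135
  Gary->A2: 10 × 3 = 30
Total = 455 + 250 + 135 + 30 = 870.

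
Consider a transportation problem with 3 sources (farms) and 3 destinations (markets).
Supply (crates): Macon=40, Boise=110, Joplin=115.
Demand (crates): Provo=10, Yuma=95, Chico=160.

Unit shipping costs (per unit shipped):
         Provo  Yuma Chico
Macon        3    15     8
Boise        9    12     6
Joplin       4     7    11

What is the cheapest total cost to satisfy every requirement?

1795

A cheapest plan:
  Macon to Chico: 40 × 8 = 320
  Boise to Chico: 110 × 6 = 660
  Joplin to Provo: 10 × 4 = 40
  Joplin to Yuma: 95 × 7 = 665
  Joplin to Chico: 10 × 11 = 110
Total = 320 + 660 + 40 + 665 + 110 = 1795.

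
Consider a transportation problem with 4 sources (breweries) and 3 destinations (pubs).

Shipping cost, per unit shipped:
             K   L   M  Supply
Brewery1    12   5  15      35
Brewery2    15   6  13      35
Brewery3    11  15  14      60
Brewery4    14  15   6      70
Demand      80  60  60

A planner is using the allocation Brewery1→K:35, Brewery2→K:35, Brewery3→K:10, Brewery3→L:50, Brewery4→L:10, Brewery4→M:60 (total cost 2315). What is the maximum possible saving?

700

Current plan cost = 35·12 + 35·15 + 10·11 + 50·15 + 10·15 + 60·6 = 2315.
Optimal plan:
  Brewery1 to K: 10 × 12 = 120
  Brewery1 to L: 25 × 5 = 125
  Brewery2 to L: 35 × 6 = 210
  Brewery3 to K: 60 × 11 = 660
  Brewery4 to K: 10 × 14 = 140
  Brewery4 to M: 60 × 6 = 360
Optimal cost = 1615.
Saving = 2315 − 1615 = 700.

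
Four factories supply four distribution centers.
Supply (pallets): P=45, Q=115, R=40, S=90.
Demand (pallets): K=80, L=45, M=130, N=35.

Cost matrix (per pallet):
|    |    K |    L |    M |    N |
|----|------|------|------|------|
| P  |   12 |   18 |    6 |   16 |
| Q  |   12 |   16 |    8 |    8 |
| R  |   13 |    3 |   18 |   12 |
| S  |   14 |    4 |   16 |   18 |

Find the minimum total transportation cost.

One minimum-cost allocation:
  P->M: 45 × 6 = 270
  Q->M: 85 × 8 = 680
  Q->N: 30 × 8 = 240
  R->K: 35 × 13 = 455
  R->N: 5 × 12 = 60
  S->K: 45 × 14 = 630
  S->L: 45 × 4 = 180
Total = 270 + 680 + 240 + 455 + 60 + 630 + 180 = 2515.

2515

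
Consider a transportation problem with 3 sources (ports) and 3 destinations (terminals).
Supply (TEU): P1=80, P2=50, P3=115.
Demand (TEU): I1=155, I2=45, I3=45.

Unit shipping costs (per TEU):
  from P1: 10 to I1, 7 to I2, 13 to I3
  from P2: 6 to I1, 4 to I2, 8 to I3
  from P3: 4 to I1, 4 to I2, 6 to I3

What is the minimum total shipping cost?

1515

A cheapest plan:
  P1->I1: 35 TEU
  P1->I2: 45 TEU
  P2->I1: 50 TEU
  P3->I1: 70 TEU
  P3->I3: 45 TEU
Total cost = 1515.
(Supply check: P1 ships 80; P2 ships 50; P3 ships 115.)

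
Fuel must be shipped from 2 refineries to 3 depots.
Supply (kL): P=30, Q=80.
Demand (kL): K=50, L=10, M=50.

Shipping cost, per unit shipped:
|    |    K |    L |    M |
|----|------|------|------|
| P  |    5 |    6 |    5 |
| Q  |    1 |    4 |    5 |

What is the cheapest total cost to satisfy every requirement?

340

A cheapest plan:
  P->M: 30 × 5 = 150
  Q->K: 50 × 1 = 50
  Q->L: 10 × 4 = 40
  Q->M: 20 × 5 = 100
Total = 150 + 50 + 40 + 100 = 340.
(Supply check: P ships 30; Q ships 80.)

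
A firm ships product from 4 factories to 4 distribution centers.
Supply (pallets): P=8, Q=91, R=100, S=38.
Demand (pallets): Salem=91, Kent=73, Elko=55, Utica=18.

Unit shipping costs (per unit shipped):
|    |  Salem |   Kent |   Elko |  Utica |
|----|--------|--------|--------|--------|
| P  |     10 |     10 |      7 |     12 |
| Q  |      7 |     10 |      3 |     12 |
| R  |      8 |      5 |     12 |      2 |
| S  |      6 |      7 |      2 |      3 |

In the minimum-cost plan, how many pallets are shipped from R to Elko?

The minimum-cost plan:
  P->Salem: 8 × 10 = 80
  Q->Salem: 74 × 7 = 518
  Q->Elko: 17 × 3 = 51
  R->Salem: 9 × 8 = 72
  R->Kent: 73 × 5 = 365
  R->Utica: 18 × 2 = 36
  S->Elko: 38 × 2 = 76
Total cost = 1198.
The route R→Elko is not used.

0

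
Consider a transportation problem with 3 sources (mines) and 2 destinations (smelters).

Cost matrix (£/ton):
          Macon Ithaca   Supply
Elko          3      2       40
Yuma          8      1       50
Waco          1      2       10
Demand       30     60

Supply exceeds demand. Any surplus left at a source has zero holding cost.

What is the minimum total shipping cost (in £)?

140

An optimal shipping plan:
  Elko–Macon: 20 × £3 = £60
  Elko–Ithaca: 10 × £2 = £20
  Yuma–Ithaca: 50 × £1 = £50
  Waco–Macon: 10 × £1 = £10
Total = 60 + 20 + 50 + 10 = £140.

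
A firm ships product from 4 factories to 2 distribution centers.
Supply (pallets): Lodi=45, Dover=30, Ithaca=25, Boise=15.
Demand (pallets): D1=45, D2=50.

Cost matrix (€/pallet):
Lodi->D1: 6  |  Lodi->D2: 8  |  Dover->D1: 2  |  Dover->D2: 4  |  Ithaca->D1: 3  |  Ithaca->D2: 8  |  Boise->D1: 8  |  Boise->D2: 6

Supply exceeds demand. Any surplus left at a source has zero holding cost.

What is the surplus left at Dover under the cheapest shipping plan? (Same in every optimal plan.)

An optimal plan:
  Lodi to D2: 25 × €8 = €200
  Dover to D1: 20 × €2 = €40
  Dover to D2: 10 × €4 = €40
  Ithaca to D1: 25 × €3 = €75
  Boise to D2: 15 × €6 = €90
Total cost = €445.
Dover ships 30 of its 30, leaving 0.

0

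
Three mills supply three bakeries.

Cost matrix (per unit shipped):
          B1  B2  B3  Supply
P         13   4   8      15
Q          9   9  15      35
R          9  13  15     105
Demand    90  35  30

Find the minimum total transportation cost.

1470

An optimal shipping plan:
  P→B3: 15 sacks
  Q→B2: 35 sacks
  R→B1: 90 sacks
  R→B3: 15 sacks
Total cost = 1470.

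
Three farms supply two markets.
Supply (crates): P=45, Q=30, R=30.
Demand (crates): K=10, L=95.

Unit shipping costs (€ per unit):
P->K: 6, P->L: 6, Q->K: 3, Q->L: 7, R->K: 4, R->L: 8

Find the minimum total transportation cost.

680

Optimal allocation:
  P→L: 45 crates
  Q→K: 10 crates
  Q→L: 20 crates
  R→L: 30 crates
Total cost = €680.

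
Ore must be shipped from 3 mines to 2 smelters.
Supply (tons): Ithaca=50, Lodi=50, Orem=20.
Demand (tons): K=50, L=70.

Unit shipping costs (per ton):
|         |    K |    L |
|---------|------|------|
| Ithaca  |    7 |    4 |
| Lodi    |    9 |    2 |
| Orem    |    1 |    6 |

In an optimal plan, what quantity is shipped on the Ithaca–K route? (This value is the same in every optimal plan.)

Optimal shipments:
  Ithaca->K: 30 tons
  Ithaca->L: 20 tons
  Lodi->L: 50 tons
  Orem->K: 20 tons
Total cost = 410.
So Ithaca→K carries 30 tons.

30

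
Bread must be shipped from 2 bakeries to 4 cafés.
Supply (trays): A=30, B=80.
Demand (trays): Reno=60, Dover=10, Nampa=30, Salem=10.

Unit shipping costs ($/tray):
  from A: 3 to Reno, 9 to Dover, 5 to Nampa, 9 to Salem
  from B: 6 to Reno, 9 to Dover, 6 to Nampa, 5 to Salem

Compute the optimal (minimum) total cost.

590

An optimal shipping plan:
  A→Reno: 30 × $3 = $90
  B→Reno: 30 × $6 = $180
  B→Dover: 10 × $9 = $90
  B→Nampa: 30 × $6 = $180
  B→Salem: 10 × $5 = $50
Total = 90 + 180 + 90 + 180 + 50 = $590.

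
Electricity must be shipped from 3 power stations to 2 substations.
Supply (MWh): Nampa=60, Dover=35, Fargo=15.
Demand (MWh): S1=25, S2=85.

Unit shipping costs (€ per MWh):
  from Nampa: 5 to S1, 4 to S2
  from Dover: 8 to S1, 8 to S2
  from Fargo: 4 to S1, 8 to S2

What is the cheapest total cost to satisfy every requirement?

580

A cheapest plan:
  Nampa→S2: 60 MWh
  Dover→S1: 10 MWh
  Dover→S2: 25 MWh
  Fargo→S1: 15 MWh
Total cost = €580.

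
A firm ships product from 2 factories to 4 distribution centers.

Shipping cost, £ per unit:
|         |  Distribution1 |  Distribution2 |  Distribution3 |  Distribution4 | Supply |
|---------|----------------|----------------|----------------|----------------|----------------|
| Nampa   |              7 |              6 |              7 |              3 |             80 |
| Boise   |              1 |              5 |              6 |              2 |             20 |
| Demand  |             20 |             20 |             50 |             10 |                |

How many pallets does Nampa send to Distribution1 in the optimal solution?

0

Solving gives:
  Nampa to Distribution2: 20 × £6 = £120
  Nampa to Distribution3: 50 × £7 = £350
  Nampa to Distribution4: 10 × £3 = £30
  Boise to Distribution1: 20 × £1 = £20
Total cost = £520.
The route Nampa→Distribution1 is not used.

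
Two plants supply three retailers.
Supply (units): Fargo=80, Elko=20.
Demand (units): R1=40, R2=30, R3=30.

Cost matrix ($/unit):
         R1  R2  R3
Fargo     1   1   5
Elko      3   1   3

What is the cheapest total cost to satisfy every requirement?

One minimum-cost allocation:
  Fargo→R1: 40 × $1 = $40
  Fargo→R2: 30 × $1 = $30
  Fargo→R3: 10 × $5 = $50
  Elko→R3: 20 × $3 = $60
Total = 40 + 30 + 50 + 60 = $180.
(Supply check: Fargo ships 80; Elko ships 20.)

180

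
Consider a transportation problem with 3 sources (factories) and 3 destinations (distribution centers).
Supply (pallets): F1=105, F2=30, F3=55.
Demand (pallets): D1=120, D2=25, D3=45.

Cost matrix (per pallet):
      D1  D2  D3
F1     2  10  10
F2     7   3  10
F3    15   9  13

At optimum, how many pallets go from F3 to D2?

The minimum-cost plan:
  F1->D1: 105 × 2 = 210
  F2->D1: 15 × 7 = 105
  F2->D2: 15 × 3 = 45
  F3->D2: 10 × 9 = 90
  F3->D3: 45 × 13 = 585
Total cost = 1035.
So F3→D2 carries 10 pallets.

10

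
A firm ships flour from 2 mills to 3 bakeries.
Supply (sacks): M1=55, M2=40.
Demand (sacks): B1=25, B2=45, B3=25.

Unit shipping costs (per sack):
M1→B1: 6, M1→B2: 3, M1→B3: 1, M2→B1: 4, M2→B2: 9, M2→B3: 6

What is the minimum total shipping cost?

A cheapest plan:
  M1 to B2: 45 sacks
  M1 to B3: 10 sacks
  M2 to B1: 25 sacks
  M2 to B3: 15 sacks
Total cost = 335.
(Supply check: M1 ships 55; M2 ships 40.)

335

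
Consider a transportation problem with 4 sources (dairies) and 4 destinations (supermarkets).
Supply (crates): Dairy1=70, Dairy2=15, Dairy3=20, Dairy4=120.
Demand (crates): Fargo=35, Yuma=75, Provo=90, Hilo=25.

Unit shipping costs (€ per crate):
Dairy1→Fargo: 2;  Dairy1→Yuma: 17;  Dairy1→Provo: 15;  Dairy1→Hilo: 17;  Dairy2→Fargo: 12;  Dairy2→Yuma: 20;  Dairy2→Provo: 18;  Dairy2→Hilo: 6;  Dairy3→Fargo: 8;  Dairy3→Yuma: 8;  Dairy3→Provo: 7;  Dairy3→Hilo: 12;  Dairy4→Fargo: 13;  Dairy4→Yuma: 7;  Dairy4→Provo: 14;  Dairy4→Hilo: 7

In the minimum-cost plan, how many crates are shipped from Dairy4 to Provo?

The minimum-cost plan:
  Dairy1 to Fargo: 35 × €2 = €70
  Dairy1 to Provo: 35 × €15 = €525
  Dairy2 to Hilo: 15 × €6 = €90
  Dairy3 to Provo: 20 × €7 = €140
  Dairy4 to Yuma: 75 × €7 = €525
  Dairy4 to Provo: 35 × €14 = €490
  Dairy4 to Hilo: 10 × €7 = €70
Total cost = €1910.
So Dairy4→Provo carries 35 crates.

35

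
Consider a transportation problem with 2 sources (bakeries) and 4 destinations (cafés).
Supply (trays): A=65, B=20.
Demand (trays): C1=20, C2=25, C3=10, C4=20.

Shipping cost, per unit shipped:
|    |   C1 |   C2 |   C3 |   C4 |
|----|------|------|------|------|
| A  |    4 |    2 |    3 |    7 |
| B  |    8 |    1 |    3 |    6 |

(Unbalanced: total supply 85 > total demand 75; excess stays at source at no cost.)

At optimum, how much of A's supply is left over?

10

Minimum-cost shipments:
  A–C1: 20 × 4 = 80
  A–C2: 5 × 2 = 10
  A–C3: 10 × 3 = 30
  A–C4: 20 × 7 = 140
  B–C2: 20 × 1 = 20
Total cost = 280.
A ships 55 of its 65, leaving 10.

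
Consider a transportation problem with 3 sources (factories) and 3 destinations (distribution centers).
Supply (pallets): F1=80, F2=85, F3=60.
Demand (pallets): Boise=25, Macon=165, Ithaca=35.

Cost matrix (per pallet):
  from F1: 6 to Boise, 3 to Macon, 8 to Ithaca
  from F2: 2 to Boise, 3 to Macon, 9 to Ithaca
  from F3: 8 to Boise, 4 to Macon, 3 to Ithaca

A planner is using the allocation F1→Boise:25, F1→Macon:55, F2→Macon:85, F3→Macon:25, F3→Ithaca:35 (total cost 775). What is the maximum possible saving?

100

Current plan cost = 25·6 + 55·3 + 85·3 + 25·4 + 35·3 = 775.
Optimal plan:
  F1->Macon: 80 × 3 = 240
  F2->Boise: 25 × 2 = 50
  F2->Macon: 60 × 3 = 180
  F3->Macon: 25 × 4 = 100
  F3->Ithaca: 35 × 3 = 105
Optimal cost = 675.
Saving = 775 − 675 = 100.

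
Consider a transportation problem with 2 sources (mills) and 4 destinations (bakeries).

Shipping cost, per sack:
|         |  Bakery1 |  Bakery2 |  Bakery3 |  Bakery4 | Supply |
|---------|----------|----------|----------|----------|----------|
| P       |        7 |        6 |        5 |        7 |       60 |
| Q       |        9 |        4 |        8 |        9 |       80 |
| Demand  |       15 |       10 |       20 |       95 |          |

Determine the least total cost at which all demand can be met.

A cheapest plan:
  P to Bakery1: 15 sacks
  P to Bakery3: 20 sacks
  P to Bakery4: 25 sacks
  Q to Bakery2: 10 sacks
  Q to Bakery4: 70 sacks
Total cost = 1050.

1050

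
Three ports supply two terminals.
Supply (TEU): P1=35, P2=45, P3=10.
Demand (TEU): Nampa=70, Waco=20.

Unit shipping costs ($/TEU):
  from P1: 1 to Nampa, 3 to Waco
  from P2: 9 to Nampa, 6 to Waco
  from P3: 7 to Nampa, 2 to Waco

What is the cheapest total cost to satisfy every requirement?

430

An optimal shipping plan:
  P1 to Nampa: 35 × $1 = $35
  P2 to Nampa: 35 × $9 = $315
  P2 to Waco: 10 × $6 = $60
  P3 to Waco: 10 × $2 = $20
Total = 35 + 315 + 60 + 20 = $430.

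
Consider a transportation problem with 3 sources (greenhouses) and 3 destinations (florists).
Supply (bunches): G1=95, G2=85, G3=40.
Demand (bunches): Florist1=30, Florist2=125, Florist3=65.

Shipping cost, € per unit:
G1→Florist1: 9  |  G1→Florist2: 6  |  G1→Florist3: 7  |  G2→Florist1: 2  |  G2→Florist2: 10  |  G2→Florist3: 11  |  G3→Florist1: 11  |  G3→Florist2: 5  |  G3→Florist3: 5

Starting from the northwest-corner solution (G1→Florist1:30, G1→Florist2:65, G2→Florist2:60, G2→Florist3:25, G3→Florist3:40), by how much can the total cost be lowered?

330

Current plan cost = 30·9 + 65·6 + 60·10 + 25·11 + 40·5 = €1735.
Optimal plan:
  G1→Florist2: 70 × €6 = €420
  G1→Florist3: 25 × €7 = €175
  G2→Florist1: 30 × €2 = €60
  G2→Florist2: 55 × €10 = €550
  G3→Florist3: 40 × €5 = €200
Optimal cost = €1405.
Saving = 1735 − 1405 = €330.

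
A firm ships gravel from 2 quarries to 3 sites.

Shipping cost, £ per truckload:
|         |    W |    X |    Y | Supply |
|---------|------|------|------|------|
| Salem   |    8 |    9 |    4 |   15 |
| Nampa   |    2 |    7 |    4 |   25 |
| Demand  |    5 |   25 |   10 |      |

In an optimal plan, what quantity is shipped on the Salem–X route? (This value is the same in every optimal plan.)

Solving gives:
  Salem->X: 5 truckloads
  Salem->Y: 10 truckloads
  Nampa->W: 5 truckloads
  Nampa->X: 20 truckloads
Total cost = £235.
So Salem→X carries 5 truckloads.

5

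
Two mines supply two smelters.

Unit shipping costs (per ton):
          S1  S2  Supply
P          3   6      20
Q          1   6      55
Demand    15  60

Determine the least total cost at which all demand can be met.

Optimal allocation:
  P→S2: 20 × 6 = 120
  Q→S1: 15 × 1 = 15
  Q→S2: 40 × 6 = 240
Total = 120 + 15 + 240 = 375.

375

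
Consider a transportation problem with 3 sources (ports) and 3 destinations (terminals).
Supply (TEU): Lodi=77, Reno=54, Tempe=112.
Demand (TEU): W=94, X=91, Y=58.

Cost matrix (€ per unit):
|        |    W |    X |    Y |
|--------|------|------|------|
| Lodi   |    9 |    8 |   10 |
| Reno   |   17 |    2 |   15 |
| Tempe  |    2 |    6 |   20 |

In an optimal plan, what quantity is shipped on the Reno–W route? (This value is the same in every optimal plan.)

Optimal shipments:
  Lodi to X: 19 × €8 = €152
  Lodi to Y: 58 × €10 = €580
  Reno to X: 54 × €2 = €108
  Tempe to W: 94 × €2 = €188
  Tempe to X: 18 × €6 = €108
Total cost = €1136.
The route Reno→W is not used.

0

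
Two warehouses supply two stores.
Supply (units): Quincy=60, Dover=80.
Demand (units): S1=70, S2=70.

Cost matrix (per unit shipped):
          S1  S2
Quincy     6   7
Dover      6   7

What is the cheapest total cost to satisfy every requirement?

910

Optimal allocation:
  Quincy–S2: 60 × 7 = 420
  Dover–S1: 70 × 6 = 420
  Dover–S2: 10 × 7 = 70
Total = 420 + 420 + 70 = 910.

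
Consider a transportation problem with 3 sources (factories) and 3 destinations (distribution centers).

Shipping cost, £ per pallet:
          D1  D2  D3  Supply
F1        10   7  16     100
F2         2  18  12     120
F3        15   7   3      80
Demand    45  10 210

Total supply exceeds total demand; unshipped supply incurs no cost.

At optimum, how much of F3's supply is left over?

0

Minimum-cost shipments:
  F1 to D2: 10 × £7 = £70
  F1 to D3: 55 × £16 = £880
  F2 to D1: 45 × £2 = £90
  F2 to D3: 75 × £12 = £900
  F3 to D3: 80 × £3 = £240
Total cost = £2180.
F3 ships 80 of its 80, leaving 0.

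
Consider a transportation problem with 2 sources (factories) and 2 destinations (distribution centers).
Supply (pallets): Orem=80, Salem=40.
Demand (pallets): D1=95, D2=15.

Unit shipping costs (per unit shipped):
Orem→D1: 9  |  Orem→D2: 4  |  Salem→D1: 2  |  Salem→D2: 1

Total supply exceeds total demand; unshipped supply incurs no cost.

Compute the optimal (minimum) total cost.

635

An optimal shipping plan:
  Orem to D1: 55 pallets
  Orem to D2: 15 pallets
  Salem to D1: 40 pallets
Total cost = 635.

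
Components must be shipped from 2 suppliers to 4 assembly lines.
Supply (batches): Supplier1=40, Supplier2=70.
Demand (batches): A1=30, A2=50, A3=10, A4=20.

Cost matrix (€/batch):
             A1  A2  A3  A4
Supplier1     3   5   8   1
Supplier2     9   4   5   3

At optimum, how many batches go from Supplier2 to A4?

10

Optimal shipments:
  Supplier1–A1: 30 × €3 = €90
  Supplier1–A4: 10 × €1 = €10
  Supplier2–A2: 50 × €4 = €200
  Supplier2–A3: 10 × €5 = €50
  Supplier2–A4: 10 × €3 = €30
Total cost = €380.
So Supplier2→A4 carries 10 batches.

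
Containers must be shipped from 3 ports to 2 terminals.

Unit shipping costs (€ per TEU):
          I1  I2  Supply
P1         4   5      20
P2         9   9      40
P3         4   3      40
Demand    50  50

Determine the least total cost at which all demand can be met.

560

Optimal allocation:
  P1->I1: 20 × €4 = €80
  P2->I1: 30 × €9 = €270
  P2->I2: 10 × €9 = €90
  P3->I2: 40 × €3 = €120
Total = 80 + 270 + 90 + 120 = €560.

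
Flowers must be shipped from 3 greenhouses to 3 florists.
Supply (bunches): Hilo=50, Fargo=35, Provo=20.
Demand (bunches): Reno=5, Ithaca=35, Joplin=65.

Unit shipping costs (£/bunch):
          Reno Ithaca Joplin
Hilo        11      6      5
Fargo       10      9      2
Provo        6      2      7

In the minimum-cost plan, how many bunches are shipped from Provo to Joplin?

Solving gives:
  Hilo–Ithaca: 20 bunches
  Hilo–Joplin: 30 bunches
  Fargo–Joplin: 35 bunches
  Provo–Reno: 5 bunches
  Provo–Ithaca: 15 bunches
Total cost = £400.
The route Provo→Joplin is not used.

0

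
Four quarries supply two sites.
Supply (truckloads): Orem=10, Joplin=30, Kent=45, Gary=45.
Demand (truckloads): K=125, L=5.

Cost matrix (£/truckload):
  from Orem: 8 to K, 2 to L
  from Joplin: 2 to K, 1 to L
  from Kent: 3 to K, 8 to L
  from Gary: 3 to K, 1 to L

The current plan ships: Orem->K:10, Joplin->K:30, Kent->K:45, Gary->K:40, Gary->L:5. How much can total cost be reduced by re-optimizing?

20

Current plan cost = 10·8 + 30·2 + 45·3 + 40·3 + 5·1 = £400.
Optimal plan:
  Orem->K: 5 × £8 = £40
  Orem->L: 5 × £2 = £10
  Joplin->K: 30 × £2 = £60
  Kent->K: 45 × £3 = £135
  Gary->K: 45 × £3 = £135
Optimal cost = £380.
Saving = 400 − 380 = £20.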